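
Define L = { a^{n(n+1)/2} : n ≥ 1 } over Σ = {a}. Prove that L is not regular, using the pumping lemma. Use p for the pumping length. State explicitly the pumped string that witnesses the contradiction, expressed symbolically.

a^{p(p+1)/2+k}

Suppose for contradiction that L is regular, and let p be the pumping length.
Take w = a^{p(p+1)/2} ∈ L with |w| = p(p+1)/2 ≥ p.
Write w = xyz as guaranteed by the lemma, with |xy| ≤ p and |y| ≥ 1.
Then y = a^k for some k with 1 ≤ k ≤ p.
Pump with i = 2: xy^2z = a^{p(p+1)/2+k}. Since 1 ≤ k ≤ p, p(p+1)/2 < p(p+1)/2+k ≤ p(p+1)/2+p < (p+1)(p+2)/2, so p(p+1)/2+k is strictly between consecutive triangular numbers. So xy^2z ∉ L.
This contradicts the pumping lemma, so L is not regular.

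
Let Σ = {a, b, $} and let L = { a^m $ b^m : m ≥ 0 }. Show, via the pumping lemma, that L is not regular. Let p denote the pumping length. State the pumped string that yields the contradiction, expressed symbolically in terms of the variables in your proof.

a^{p+k} $ b^p

Toward a contradiction, assume L is regular with pumping length p.
Take w = a^p $ b^p ∈ L with |w| = 2p+1 ≥ p.
Write w = xyz as guaranteed by the lemma, with |xy| ≤ p and |y| ≥ 1.
The first p characters of w are a's, so xy (and hence y) consists only of a's. Write y = a^k, 1 ≤ k ≤ p.
Pump with i = 2: xy^2z = a^{p+k} $ b^p, which would require p+k = p. But k ≥ 1, so xy^2z ∉ L.
This is a contradiction; hence L is not regular.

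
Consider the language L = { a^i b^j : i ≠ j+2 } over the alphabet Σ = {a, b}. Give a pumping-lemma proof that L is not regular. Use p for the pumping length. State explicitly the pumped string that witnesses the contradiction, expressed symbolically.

a^{p+p!} b^{p+p!-2}

Toward a contradiction, assume L is regular with pumping length p.
Choose w = a^p b^{p+p!-2}. Since p ≠ (p+p!-2)+2 = p+p!, w ∈ L; and |w| ≥ p.
Write w = xyz as guaranteed by the lemma, with |xy| ≤ p and y is nonempty.
Because |xy| ≤ p and w begins with p copies of a, we have y = a^k with 1 ≤ k ≤ p.
Since 1 ≤ k ≤ p, k divides p!; set t = 1 + p!/k. Then xy^t z has p + (p!/k)·k = p + p! copies of a. Now the a-count is p+p! and (b-count)+2 = (p+p!-2)+2 = p+p!, so i ≠ j+2 fails. So xy^t z = a^{p+p!} b^{p+p!-2} ∉ L.
Contradiction. Therefore L is not regular.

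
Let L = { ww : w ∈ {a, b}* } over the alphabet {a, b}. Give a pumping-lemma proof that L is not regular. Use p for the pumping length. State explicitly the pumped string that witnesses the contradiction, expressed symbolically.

a^{p+k} b^p a^p b^p

Assume L is regular. Let p be the pumping length given by the pumping lemma.
Take w = a^p b^p a^p b^p = uu where u = a^pb^p; then w ∈ L and |w| = 4p ≥ p.
By the pumping lemma, w = xyz with |xy| ≤ p and y is nonempty.
The first p characters of w are a's, so xy (and hence y) consists only of a's. Write y = a^k, 1 ≤ k ≤ p.
Pump with i = 2: xy^2z = a^{p+k} b^p a^p b^p, of length 4p+k. Suppose this equals vv. The string starts with a and ends with b, so v does too; thus the boundary between the two copies of v is a b→a transition. There is exactly one such transition, at position 2p+k, so |v| = 2p+k and |vv| = 4p+2k ≠ 4p+k since k ≥ 1. So xy^2z ∉ L.
Contradiction. Therefore L is not regular.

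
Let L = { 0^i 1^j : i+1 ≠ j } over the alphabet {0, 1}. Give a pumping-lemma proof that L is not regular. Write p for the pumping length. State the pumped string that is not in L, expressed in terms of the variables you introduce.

0^{p+p!} 1^{p+p!+1}

Assume L is regular; let p be its pumping constant.
Choose w = 0^p 1^{p+p!+1}. Since p ≠ (p+p!+1)-1 = p+p!, w ∈ L; and |w| ≥ p.
Write w = xyz as guaranteed by the lemma, with |xy| ≤ p and |y| > 0.
Because |xy| ≤ p and w begins with p copies of 0, we have y = 0^k with 1 ≤ k ≤ p.
Since 1 ≤ k ≤ p, k divides p!; set t = 1 + p!/k. Then xy^t z has p + (p!/k)·k = p + p! copies of 0. Now the 0-count is p+p! and (1-count)-1 = (p+p!+1)-1 = p+p!, so i+1 ≠ j fails. So xy^t z = 0^{p+p!} 1^{p+p!+1} ∉ L.
Contradiction. Therefore L is not regular.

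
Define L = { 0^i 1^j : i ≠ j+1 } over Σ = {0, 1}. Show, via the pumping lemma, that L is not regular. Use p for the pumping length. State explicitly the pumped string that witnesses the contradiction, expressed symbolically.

Assume L is regular; let p be its pumping constant.
Choose w = 0^p 1^{p+p!-1}. Since p ≠ (p+p!-1)+1 = p+p!, w ∈ L; and |w| ≥ p.
By the pumping lemma, w = xyz with |xy| ≤ p and |y| ≥ 1.
Since the first p symbols of w are all 0's and |xy| ≤ p, y lies entirely in the leading 0-block: y = 0^k for some k with 1 ≤ k ≤ p.
Since 1 ≤ k ≤ p, k divides p!; set t = 1 + p!/k. Then xy^t z has p + (p!/k)·k = p + p! copies of 0. Now the 0-count is p+p! and (1-count)+1 = (p+p!-1)+1 = p+p!, so i ≠ j+1 fails. So xy^t z = 0^{p+p!} 1^{p+p!-1} ∉ L.
This contradicts the pumping lemma, so L is not regular.

0^{p+p!} 1^{p+p!-1}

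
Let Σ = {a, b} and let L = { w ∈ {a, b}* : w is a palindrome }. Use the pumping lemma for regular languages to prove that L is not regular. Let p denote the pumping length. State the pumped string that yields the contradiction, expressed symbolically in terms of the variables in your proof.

a^{p+k} b a^p

Toward a contradiction, assume L is regular with pumping length p.
Take w = a^p b a^p, a palindrome of length 2p+1 ≥ p.
The pumping lemma gives a decomposition w = xyz where |xy| ≤ p and y is nonempty.
The first p characters of w are a's, so xy (and hence y) consists only of a's. Write y = a^k, 1 ≤ k ≤ p.
Pump with i = 2: xy^2z = a^{p+k} b a^p. Its reverse is a^p b a^{p+k}, which differs from xy^2z since k ≥ 1. So xy^2z is not a palindrome and xy^2z ∉ L.
Contradiction. Therefore L is not regular.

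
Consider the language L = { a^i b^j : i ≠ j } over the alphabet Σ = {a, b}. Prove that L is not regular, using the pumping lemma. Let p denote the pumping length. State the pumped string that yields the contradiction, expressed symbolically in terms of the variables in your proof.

a^{p+p!} b^{p+p!}

Assume L is regular; let p be its pumping constant.
Choose w = a^p b^{p+p!}. Since p ≠ p+p!, w ∈ L; and |w| ≥ p.
The pumping lemma gives a decomposition w = xyz where |xy| ≤ p and y is nonempty.
Because |xy| ≤ p and w begins with p copies of a, we have y = a^k with 1 ≤ k ≤ p.
Since 1 ≤ k ≤ p, k divides p!; set t = 1 + p!/k. Then xy^t z has p + (p!/k)·k = p + p! copies of a. Now the a-count equals the b-count, so i ≠ j fails. So xy^t z = a^{p+p!} b^{p+p!} ∉ L.
Contradiction. Therefore L is not regular.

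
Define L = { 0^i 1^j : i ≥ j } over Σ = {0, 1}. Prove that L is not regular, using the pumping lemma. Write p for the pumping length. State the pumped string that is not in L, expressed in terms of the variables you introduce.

0^{p-k} 1^p

Assume L is regular. Let p be the pumping length given by the pumping lemma.
Choose w = 0^p 1^p ∈ L, with |w| = 2p ≥ p.
The pumping lemma gives a decomposition w = xyz where |xy| ≤ p and y is nonempty.
The first p characters of w are 0's, so xy (and hence y) consists only of 0's. Write y = 0^k, 1 ≤ k ≤ p.
Consider xy^0z = xz = 0^{p-k} 1^p. Since k ≥ 1, the 0-count p-k is less than p, so i ≥ j fails; thus xz ∉ L.
Contradiction. Therefore L is not regular.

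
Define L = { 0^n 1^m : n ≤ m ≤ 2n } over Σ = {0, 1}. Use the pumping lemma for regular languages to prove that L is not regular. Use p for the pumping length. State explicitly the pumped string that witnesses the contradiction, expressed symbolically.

Assume L is regular. Let p be the pumping length given by the pumping lemma.
Take w = 0^p 1^p ∈ L (since p ≤ p ≤ 2p), with |w| = 2p ≥ p.
By the pumping lemma, w = xyz with |xy| ≤ p and |y| > 0.
The first p characters of w are 0's, so xy (and hence y) consists only of 0's. Write y = 0^k, 1 ≤ k ≤ p.
Pump with i = 2: xy^2z = 0^{p+k} 1^p. Now n = p+k > p = m, so the condition n ≤ m fails. Thus xy^2z ∉ L.
This contradicts the pumping lemma, so L is not regular.

0^{p+k} 1^p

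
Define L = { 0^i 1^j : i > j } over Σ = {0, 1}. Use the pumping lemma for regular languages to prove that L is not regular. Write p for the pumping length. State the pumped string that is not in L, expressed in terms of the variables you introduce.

0^{p+1-k} 1^p

Assume L is regular. Let p be the pumping length given by the pumping lemma.
Choose w = 0^{p+1} 1^p ∈ L, with |w| = 2p+1 ≥ p.
By the pumping lemma, w = xyz with |xy| ≤ p and |y| > 0.
Since the first p symbols of w are all 0's and |xy| ≤ p, y lies entirely in the leading 0-block: y = 0^k for some k with 1 ≤ k ≤ p.
Consider xy^0z = xz = 0^{p+1-k} 1^p. Since k ≥ 1, the 0-count p+1-k is at most p, so i > j fails; thus xz ∉ L.
This is a contradiction; hence L is not regular.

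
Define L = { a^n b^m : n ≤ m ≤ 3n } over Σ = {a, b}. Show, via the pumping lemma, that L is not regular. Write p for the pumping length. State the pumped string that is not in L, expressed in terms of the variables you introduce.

a^{p+k} b^p

Assume L is regular; let p be its pumping constant.
Take w = a^p b^p ∈ L (since p ≤ p ≤ 3p), with |w| = 2p ≥ p.
By the pumping lemma, w = xyz with |xy| ≤ p and |y| > 0.
Because |xy| ≤ p and w begins with p copies of a, we have y = a^k with 1 ≤ k ≤ p.
Pump with i = 2: xy^2z = a^{p+k} b^p. Now n = p+k > p = m, so the condition n ≤ m fails. Thus xy^2z ∉ L.
Contradiction. Therefore L is not regular.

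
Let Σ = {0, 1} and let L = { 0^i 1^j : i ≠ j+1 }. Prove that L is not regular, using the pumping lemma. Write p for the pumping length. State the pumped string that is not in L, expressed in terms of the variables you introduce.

Assume L is regular; let p be its pumping constant.
Choose w = 0^p 1^{p+p!-1}. Since p ≠ (p+p!-1)+1 = p+p!, w ∈ L; and |w| ≥ p.
By the pumping lemma, w = xyz with |xy| ≤ p and |y| > 0.
The first p characters of w are 0's, so xy (and hence y) consists only of 0's. Write y = 0^k, 1 ≤ k ≤ p.
Since 1 ≤ k ≤ p, k divides p!; set t = 1 + p!/k. Then xy^t z has p + (p!/k)·k = p + p! copies of 0. Now the 0-count is p+p! and (1-count)+1 = (p+p!-1)+1 = p+p!, so i ≠ j+1 fails. So xy^t z = 0^{p+p!} 1^{p+p!-1} ∉ L.
This contradicts the pumping lemma, so L is not regular.

0^{p+p!} 1^{p+p!-1}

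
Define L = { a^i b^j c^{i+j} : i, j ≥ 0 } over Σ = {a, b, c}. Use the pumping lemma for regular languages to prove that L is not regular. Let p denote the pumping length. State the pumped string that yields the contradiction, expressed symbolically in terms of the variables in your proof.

a^{p+k} b^p c^{2p}

Assume L is regular; let p be its pumping constant.
Take w = a^p b^p c^{2p} ∈ L (with i=j=p, i+j=2p), |w| = 4p ≥ p.
By the pumping lemma, w = xyz with |xy| ≤ p and |y| > 0.
The first p characters of w are a's, so xy (and hence y) consists only of a's. Write y = a^k, 1 ≤ k ≤ p.
Consider xy^2z = a^{p+k} b^p c^{2p}. Now the a- and b-counts sum to 2p+k, but the c-count is 2p ≠ 2p+k. So xy^2z ∉ L.
Contradiction. Therefore L is not regular.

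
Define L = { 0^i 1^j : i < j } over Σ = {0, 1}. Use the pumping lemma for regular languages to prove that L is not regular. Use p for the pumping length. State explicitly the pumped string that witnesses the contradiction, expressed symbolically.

Toward a contradiction, assume L is regular with pumping length p.
Choose w = 0^p 1^{p+1} ∈ L, with |w| = 2p+1 ≥ p.
By the pumping lemma, w = xyz with |xy| ≤ p and y is nonempty.
Since the first p symbols of w are all 0's and |xy| ≤ p, y lies entirely in the leading 0-block: y = 0^k for some k with 1 ≤ k ≤ p.
Consider xy^2z = 0^{p+k} 1^{p+1}. Since k ≥ 1, the 0-count p+k is at least p+1, so i < j fails; thus xy^2z ∉ L.
This contradicts the pumping lemma, so L is not regular.

0^{p+k} 1^{p+1}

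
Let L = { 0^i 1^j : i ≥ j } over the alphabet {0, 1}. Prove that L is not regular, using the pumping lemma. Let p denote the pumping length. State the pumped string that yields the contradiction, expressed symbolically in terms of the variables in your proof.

Suppose for contradiction that L is regular, and let p be the pumping length.
Choose w = 0^p 1^p ∈ L, with |w| = 2p ≥ p.
By the pumping lemma, w = xyz with |xy| ≤ p and |y| ≥ 1.
Because |xy| ≤ p and w begins with p copies of 0, we have y = 0^k with 1 ≤ k ≤ p.
Consider xy^0z = xz = 0^{p-k} 1^p. Since k ≥ 1, the 0-count p-k is less than p, so i ≥ j fails; thus xz ∉ L.
This contradicts the pumping lemma, so L is not regular.

0^{p-k} 1^p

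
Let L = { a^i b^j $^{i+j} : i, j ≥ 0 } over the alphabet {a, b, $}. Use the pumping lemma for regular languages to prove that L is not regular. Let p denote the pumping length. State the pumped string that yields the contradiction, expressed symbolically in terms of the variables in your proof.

Toward a contradiction, assume L is regular with pumping length p.
Take w = a^p b^p $^{2p} ∈ L (with i=j=p, i+j=2p), |w| = 4p ≥ p.
By the pumping lemma, w = xyz with |xy| ≤ p and |y| > 0.
The first p characters of w are a's, so xy (and hence y) consists only of a's. Write y = a^k, 1 ≤ k ≤ p.
Consider xy^2z = a^{p+k} b^p $^{2p}. Now the a- and b-counts sum to 2p+k, but the $-count is 2p ≠ 2p+k. So xy^2z ∉ L.
Contradiction. Therefore L is not regular.

a^{p+k} b^p $^{2p}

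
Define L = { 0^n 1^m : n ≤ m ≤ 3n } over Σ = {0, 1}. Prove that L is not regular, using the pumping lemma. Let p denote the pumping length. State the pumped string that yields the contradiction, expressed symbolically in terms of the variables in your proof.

0^{p+k} 1^p

Assume L is regular. Let p be the pumping length given by the pumping lemma.
Take w = 0^p 1^p ∈ L (since p ≤ p ≤ 3p), with |w| = 2p ≥ p.
Write w = xyz as guaranteed by the lemma, with |xy| ≤ p and y is nonempty.
The first p characters of w are 0's, so xy (and hence y) consists only of 0's. Write y = 0^k, 1 ≤ k ≤ p.
Pump with i = 2: xy^2z = 0^{p+k} 1^p. Now n = p+k > p = m, so the condition n ≤ m fails. Thus xy^2z ∉ L.
This is a contradiction; hence L is not regular.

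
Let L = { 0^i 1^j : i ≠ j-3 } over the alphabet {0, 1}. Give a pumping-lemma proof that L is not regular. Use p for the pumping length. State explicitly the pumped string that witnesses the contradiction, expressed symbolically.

Toward a contradiction, assume L is regular with pumping length p.
Choose w = 0^p 1^{p+p!+3}. Since p ≠ (p+p!+3)-3 = p+p!, w ∈ L; and |w| ≥ p.
Write w = xyz as guaranteed by the lemma, with |xy| ≤ p and |y| > 0.
Since the first p symbols of w are all 0's and |xy| ≤ p, y lies entirely in the leading 0-block: y = 0^k for some k with 1 ≤ k ≤ p.
Since 1 ≤ k ≤ p, k divides p!; set t = 1 + p!/k. Then xy^t z has p + (p!/k)·k = p + p! copies of 0. Now the 0-count is p+p! and (1-count)-3 = (p+p!+3)-3 = p+p!, so i ≠ j-3 fails. So xy^t z = 0^{p+p!} 1^{p+p!+3} ∉ L.
This is a contradiction; hence L is not regular.

0^{p+p!} 1^{p+p!+3}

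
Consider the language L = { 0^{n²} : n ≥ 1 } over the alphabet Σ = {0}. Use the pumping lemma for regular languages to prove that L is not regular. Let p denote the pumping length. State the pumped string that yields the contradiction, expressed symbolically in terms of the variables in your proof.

0^{p²+k}

Suppose for contradiction that L is regular, and let p be the pumping length.
Take w = 0^{p²} ∈ L with |w| = p² ≥ p.
The pumping lemma gives a decomposition w = xyz where |xy| ≤ p and y is nonempty.
Then y = 0^k for some k with 1 ≤ k ≤ p.
Pump with i = 2: xy^2z = 0^{p²+k}. Since 1 ≤ k ≤ p, p² < p²+k ≤ p²+p < (p+1)², so p²+k lies strictly between consecutive squares and is not a perfect square. So xy^2z ∉ L.
Contradiction. Therefore L is not regular.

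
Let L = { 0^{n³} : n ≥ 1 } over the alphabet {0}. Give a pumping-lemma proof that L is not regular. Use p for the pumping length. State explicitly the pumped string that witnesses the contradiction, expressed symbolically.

Assume L is regular. Let p be the pumping length given by the pumping lemma.
Take w = 0^{p³} ∈ L with |w| = p³ ≥ p.
Write w = xyz as guaranteed by the lemma, with |xy| ≤ p and |y| ≥ 1.
Then y = 0^k for some k with 1 ≤ k ≤ p.
Pump with i = 2: xy^2z = 0^{p³+k}. Since 1 ≤ k ≤ p, p³ < p³+k ≤ p³+p < p³+3p²+3p+1 = (p+1)³, so p³+k is not a perfect cube. So xy^2z ∉ L.
This contradicts the pumping lemma, so L is not regular.

0^{p³+k}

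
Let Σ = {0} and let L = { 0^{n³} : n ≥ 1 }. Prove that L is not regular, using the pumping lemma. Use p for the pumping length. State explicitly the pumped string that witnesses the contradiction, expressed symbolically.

0^{p³+k}

Suppose for contradiction that L is regular, and let p be the pumping length.
Take w = 0^{p³} ∈ L with |w| = p³ ≥ p.
By the pumping lemma, w = xyz with |xy| ≤ p and |y| ≥ 1.
Then y = 0^k for some k with 1 ≤ k ≤ p.
Pump with i = 2: xy^2z = 0^{p³+k}. Since 1 ≤ k ≤ p, p³ < p³+k ≤ p³+p < p³+3p²+3p+1 = (p+1)³, so p³+k is not a perfect cube. So xy^2z ∉ L.
This is a contradiction; hence L is not regular.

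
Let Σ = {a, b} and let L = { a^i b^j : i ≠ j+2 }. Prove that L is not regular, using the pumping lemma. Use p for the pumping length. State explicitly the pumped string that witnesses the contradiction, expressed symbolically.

Assume L is regular; let p be its pumping constant.
Choose w = a^p b^{p+p!-2}. Since p ≠ (p+p!-2)+2 = p+p!, w ∈ L; and |w| ≥ p.
The pumping lemma gives a decomposition w = xyz where |xy| ≤ p and |y| > 0.
Since the first p symbols of w are all a's and |xy| ≤ p, y lies entirely in the leading a-block: y = a^k for some k with 1 ≤ k ≤ p.
Since 1 ≤ k ≤ p, k divides p!; set t = 1 + p!/k. Then xy^t z has p + (p!/k)·k = p + p! copies of a. Now the a-count is p+p! and (b-count)+2 = (p+p!-2)+2 = p+p!, so i ≠ j+2 fails. So xy^t z = a^{p+p!} b^{p+p!-2} ∉ L.
This is a contradiction; hence L is not regular.

a^{p+p!} b^{p+p!-2}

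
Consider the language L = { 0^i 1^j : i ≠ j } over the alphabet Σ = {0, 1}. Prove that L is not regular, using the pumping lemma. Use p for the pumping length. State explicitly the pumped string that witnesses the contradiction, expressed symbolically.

0^{p+p!} 1^{p+p!}

Suppose for contradiction that L is regular, and let p be the pumping length.
Choose w = 0^p 1^{p+p!}. Since p ≠ p+p!, w ∈ L; and |w| ≥ p.
By the pumping lemma, w = xyz with |xy| ≤ p and y is nonempty.
Because |xy| ≤ p and w begins with p copies of 0, we have y = 0^k with 1 ≤ k ≤ p.
Since 1 ≤ k ≤ p, k divides p!; set t = 1 + p!/k. Then xy^t z has p + (p!/k)·k = p + p! copies of 0. Now the 0-count equals the 1-count, so i ≠ j fails. So xy^t z = 0^{p+p!} 1^{p+p!} ∉ L.
This is a contradiction; hence L is not regular.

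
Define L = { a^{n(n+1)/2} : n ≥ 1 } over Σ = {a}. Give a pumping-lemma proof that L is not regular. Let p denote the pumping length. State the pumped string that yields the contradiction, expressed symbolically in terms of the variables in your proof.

a^{p(p+1)/2+k}

Suppose for contradiction that L is regular, and let p be the pumping length.
Take w = a^{p(p+1)/2} ∈ L with |w| = p(p+1)/2 ≥ p.
By the pumping lemma, w = xyz with |xy| ≤ p and y is nonempty.
Then y = a^k for some k with 1 ≤ k ≤ p.
Pump with i = 2: xy^2z = a^{p(p+1)/2+k}. Since 1 ≤ k ≤ p, p(p+1)/2 < p(p+1)/2+k ≤ p(p+1)/2+p < (p+1)(p+2)/2, so p(p+1)/2+k is strictly between consecutive triangular numbers. So xy^2z ∉ L.
This is a contradiction; hence L is not regular.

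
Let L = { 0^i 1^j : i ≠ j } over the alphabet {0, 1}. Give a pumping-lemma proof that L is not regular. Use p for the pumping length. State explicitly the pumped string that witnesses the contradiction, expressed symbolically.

Assume L is regular; let p be its pumping constant.
Choose w = 0^p 1^{p+p!}. Since p ≠ p+p!, w ∈ L; and |w| ≥ p.
Write w = xyz as guaranteed by the lemma, with |xy| ≤ p and |y| ≥ 1.
The first p characters of w are 0's, so xy (and hence y) consists only of 0's. Write y = 0^k, 1 ≤ k ≤ p.
Since 1 ≤ k ≤ p, k divides p!; set t = 1 + p!/k. Then xy^t z has p + (p!/k)·k = p + p! copies of 0. Now the 0-count equals the 1-count, so i ≠ j fails. So xy^t z = 0^{p+p!} 1^{p+p!} ∉ L.
This is a contradiction; hence L is not regular.

0^{p+p!} 1^{p+p!}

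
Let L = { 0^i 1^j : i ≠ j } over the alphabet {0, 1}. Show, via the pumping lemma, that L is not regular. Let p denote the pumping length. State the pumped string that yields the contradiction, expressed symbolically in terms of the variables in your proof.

0^{p+p!} 1^{p+p!}

Suppose for contradiction that L is regular, and let p be the pumping length.
Choose w = 0^p 1^{p+p!}. Since p ≠ p+p!, w ∈ L; and |w| ≥ p.
Write w = xyz as guaranteed by the lemma, with |xy| ≤ p and |y| ≥ 1.
Because |xy| ≤ p and w begins with p copies of 0, we have y = 0^k with 1 ≤ k ≤ p.
Since 1 ≤ k ≤ p, k divides p!; set t = 1 + p!/k. Then xy^t z has p + (p!/k)·k = p + p! copies of 0. Now the 0-count equals the 1-count, so i ≠ j fails. So xy^t z = 0^{p+p!} 1^{p+p!} ∉ L.
Contradiction. Therefore L is not regular.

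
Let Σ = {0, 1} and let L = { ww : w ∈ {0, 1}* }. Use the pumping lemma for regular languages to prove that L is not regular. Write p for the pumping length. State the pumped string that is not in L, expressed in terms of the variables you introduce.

0^{p+k} 1^p 0^p 1^p

Toward a contradiction, assume L is regular with pumping length p.
Take w = 0^p 1^p 0^p 1^p = uu where u = 0^p1^p; then w ∈ L and |w| = 4p ≥ p.
Write w = xyz as guaranteed by the lemma, with |xy| ≤ p and |y| ≥ 1.
Since the first p symbols of w are all 0's and |xy| ≤ p, y lies entirely in the leading 0-block: y = 0^k for some k with 1 ≤ k ≤ p.
Pump with i = 2: xy^2z = 0^{p+k} 1^p 0^p 1^p, of length 4p+k. Suppose this equals vv. The string starts with 0 and ends with 1, so v does too; thus the boundary between the two copies of v is a 1→0 transition. There is exactly one such transition, at position 2p+k, so |v| = 2p+k and |vv| = 4p+2k ≠ 4p+k since k ≥ 1. So xy^2z ∉ L.
This contradicts the pumping lemma, so L is not regular.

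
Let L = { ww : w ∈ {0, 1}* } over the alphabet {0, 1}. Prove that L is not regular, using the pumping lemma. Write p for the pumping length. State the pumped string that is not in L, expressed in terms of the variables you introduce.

Assume L is regular. Let p be the pumping length given by the pumping lemma.
Take w = 0^p 1^p 0^p 1^p = uu where u = 0^p1^p; then w ∈ L and |w| = 4p ≥ p.
By the pumping lemma, w = xyz with |xy| ≤ p and |y| ≥ 1.
The first p characters of w are 0's, so xy (and hence y) consists only of 0's. Write y = 0^k, 1 ≤ k ≤ p.
Pump with i = 2: xy^2z = 0^{p+k} 1^p 0^p 1^p, of length 4p+k. Suppose this equals vv. The string starts with 0 and ends with 1, so v does too; thus the boundary between the two copies of v is a 1→0 transition. There is exactly one such transition, at position 2p+k, so |v| = 2p+k and |vv| = 4p+2k ≠ 4p+k since k ≥ 1. So xy^2z ∉ L.
This is a contradiction; hence L is not regular.

0^{p+k} 1^p 0^p 1^p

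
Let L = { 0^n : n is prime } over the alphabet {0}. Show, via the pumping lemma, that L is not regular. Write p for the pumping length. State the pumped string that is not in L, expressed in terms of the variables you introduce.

Suppose for contradiction that L is regular, and let p be the pumping length.
Let q be a prime with q ≥ p+2 (infinitely many primes exist), and take w = 0^q ∈ L with |w| = q ≥ p.
The pumping lemma gives a decomposition w = xyz where |xy| ≤ p and |y| ≥ 1.
Then y = 0^k for some k with 1 ≤ k ≤ p.
Since 1 ≤ k ≤ p, |xz| = q-k. Pump with i = q+1: |xy^{q+1}z| = (q-k)+(q+1)k = q+qk = q(1+k), which is composite (both factors ≥ 2). So xy^{q+1}z = 0^{q(1+k)} ∉ L.
Contradiction. Therefore L is not regular.

0^{q(1+k)}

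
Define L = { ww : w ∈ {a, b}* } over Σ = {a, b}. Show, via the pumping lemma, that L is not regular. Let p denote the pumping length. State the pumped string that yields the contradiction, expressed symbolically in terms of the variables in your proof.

Assume L is regular. Let p be the pumping length given by the pumping lemma.
Take w = a^p b^p a^p b^p = uu where u = a^pb^p; then w ∈ L and |w| = 4p ≥ p.
By the pumping lemma, w = xyz with |xy| ≤ p and |y| ≥ 1.
Because |xy| ≤ p and w begins with p copies of a, we have y = a^k with 1 ≤ k ≤ p.
Pump with i = 2: xy^2z = a^{p+k} b^p a^p b^p, of length 4p+k. Suppose this equals vv. The string starts with a and ends with b, so v does too; thus the boundary between the two copies of v is a b→a transition. There is exactly one such transition, at position 2p+k, so |v| = 2p+k and |vv| = 4p+2k ≠ 4p+k since k ≥ 1. So xy^2z ∉ L.
Contradiction. Therefore L is not regular.

a^{p+k} b^p a^p b^p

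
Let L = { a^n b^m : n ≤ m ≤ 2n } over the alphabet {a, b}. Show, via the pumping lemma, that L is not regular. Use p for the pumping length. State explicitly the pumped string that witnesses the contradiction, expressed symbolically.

a^{p+k} b^p

Toward a contradiction, assume L is regular with pumping length p.
Take w = a^p b^p ∈ L (since p ≤ p ≤ 2p), with |w| = 2p ≥ p.
By the pumping lemma, w = xyz with |xy| ≤ p and y is nonempty.
Since the first p symbols of w are all a's and |xy| ≤ p, y lies entirely in the leading a-block: y = a^k for some k with 1 ≤ k ≤ p.
Pump with i = 2: xy^2z = a^{p+k} b^p. Now n = p+k > p = m, so the condition n ≤ m fails. Thus xy^2z ∉ L.
Contradiction. Therefore L is not regular.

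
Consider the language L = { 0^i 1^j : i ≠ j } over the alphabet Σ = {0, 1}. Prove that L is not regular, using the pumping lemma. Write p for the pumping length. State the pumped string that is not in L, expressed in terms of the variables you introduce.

0^{p+p!} 1^{p+p!}

Toward a contradiction, assume L is regular with pumping length p.
Choose w = 0^p 1^{p+p!}. Since p ≠ p+p!, w ∈ L; and |w| ≥ p.
By the pumping lemma, w = xyz with |xy| ≤ p and y is nonempty.
Because |xy| ≤ p and w begins with p copies of 0, we have y = 0^k with 1 ≤ k ≤ p.
Since 1 ≤ k ≤ p, k divides p!; set t = 1 + p!/k. Then xy^t z has p + (p!/k)·k = p + p! copies of 0. Now the 0-count equals the 1-count, so i ≠ j fails. So xy^t z = 0^{p+p!} 1^{p+p!} ∉ L.
Contradiction. Therefore L is not regular.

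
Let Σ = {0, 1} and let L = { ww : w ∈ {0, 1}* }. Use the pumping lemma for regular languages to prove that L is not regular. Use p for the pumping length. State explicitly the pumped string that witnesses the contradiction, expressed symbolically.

0^{p+k} 1^p 0^p 1^p

Assume L is regular. Let p be the pumping length given by the pumping lemma.
Take w = 0^p 1^p 0^p 1^p = uu where u = 0^p1^p; then w ∈ L and |w| = 4p ≥ p.
By the pumping lemma, w = xyz with |xy| ≤ p and y is nonempty.
Since the first p symbols of w are all 0's and |xy| ≤ p, y lies entirely in the leading 0-block: y = 0^k for some k with 1 ≤ k ≤ p.
Pump with i = 2: xy^2z = 0^{p+k} 1^p 0^p 1^p, of length 4p+k. Suppose this equals vv. The string starts with 0 and ends with 1, so v does too; thus the boundary between the two copies of v is a 1→0 transition. There is exactly one such transition, at position 2p+k, so |v| = 2p+k and |vv| = 4p+2k ≠ 4p+k since k ≥ 1. So xy^2z ∉ L.
This contradicts the pumping lemma, so L is not regular.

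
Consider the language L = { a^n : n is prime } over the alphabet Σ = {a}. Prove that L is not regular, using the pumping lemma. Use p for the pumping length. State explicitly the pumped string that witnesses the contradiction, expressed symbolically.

a^{q(1+k)}

Toward a contradiction, assume L is regular with pumping length p.
Let q be a prime with q ≥ p+2 (infinitely many primes exist), and take w = a^q ∈ L with |w| = q ≥ p.
By the pumping lemma, w = xyz with |xy| ≤ p and |y| > 0.
Then y = a^k for some k with 1 ≤ k ≤ p.
Since 1 ≤ k ≤ p, |xz| = q-k. Pump with i = q+1: |xy^{q+1}z| = (q-k)+(q+1)k = q+qk = q(1+k), which is composite (both factors ≥ 2). So xy^{q+1}z = a^{q(1+k)} ∉ L.
Contradiction. Therefore L is not regular.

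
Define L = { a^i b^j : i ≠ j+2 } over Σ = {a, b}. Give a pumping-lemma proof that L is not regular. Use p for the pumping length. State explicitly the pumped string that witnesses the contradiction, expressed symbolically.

Assume L is regular. Let p be the pumping length given by the pumping lemma.
Choose w = a^p b^{p+p!-2}. Since p ≠ (p+p!-2)+2 = p+p!, w ∈ L; and |w| ≥ p.
By the pumping lemma, w = xyz with |xy| ≤ p and y is nonempty.
Because |xy| ≤ p and w begins with p copies of a, we have y = a^k with 1 ≤ k ≤ p.
Since 1 ≤ k ≤ p, k divides p!; set t = 1 + p!/k. Then xy^t z has p + (p!/k)·k = p + p! copies of a. Now the a-count is p+p! and (b-count)+2 = (p+p!-2)+2 = p+p!, so i ≠ j+2 fails. So xy^t z = a^{p+p!} b^{p+p!-2} ∉ L.
This is a contradiction; hence L is not regular.

a^{p+p!} b^{p+p!-2}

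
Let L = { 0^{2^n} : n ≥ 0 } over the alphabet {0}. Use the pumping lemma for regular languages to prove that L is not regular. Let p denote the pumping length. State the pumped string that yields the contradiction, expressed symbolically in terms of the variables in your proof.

Assume L is regular. Let p be the pumping length given by the pumping lemma.
Take w = 0^{2^p} ∈ L with |w| = 2^p ≥ p.
The pumping lemma gives a decomposition w = xyz where |xy| ≤ p and y is nonempty.
Then y = 0^k for some k with 1 ≤ k ≤ p.
Pump with i = 2: xy^2z = 0^{2^p+k}. Since 1 ≤ k ≤ p < 2^p, we have 2^p < 2^p+k < 2^{p+1}, so 2^p+k is not a power of 2. So xy^2z ∉ L.
This is a contradiction; hence L is not regular.

0^{2^p+k}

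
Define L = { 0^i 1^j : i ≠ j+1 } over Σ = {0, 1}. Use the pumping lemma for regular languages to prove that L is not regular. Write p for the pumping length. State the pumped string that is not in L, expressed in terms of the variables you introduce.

0^{p+p!} 1^{p+p!-1}

Toward a contradiction, assume L is regular with pumping length p.
Choose w = 0^p 1^{p+p!-1}. Since p ≠ (p+p!-1)+1 = p+p!, w ∈ L; and |w| ≥ p.
The pumping lemma gives a decomposition w = xyz where |xy| ≤ p and |y| > 0.
Because |xy| ≤ p and w begins with p copies of 0, we have y = 0^k with 1 ≤ k ≤ p.
Since 1 ≤ k ≤ p, k divides p!; set t = 1 + p!/k. Then xy^t z has p + (p!/k)·k = p + p! copies of 0. Now the 0-count is p+p! and (1-count)+1 = (p+p!-1)+1 = p+p!, so i ≠ j+1 fails. So xy^t z = 0^{p+p!} 1^{p+p!-1} ∉ L.
This contradicts the pumping lemma, so L is not regular.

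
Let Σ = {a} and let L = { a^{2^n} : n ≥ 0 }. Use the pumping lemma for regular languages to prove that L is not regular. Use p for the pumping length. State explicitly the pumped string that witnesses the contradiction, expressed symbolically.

Assume L is regular; let p be its pumping constant.
Take w = a^{2^p} ∈ L with |w| = 2^p ≥ p.
The pumping lemma gives a decomposition w = xyz where |xy| ≤ p and |y| > 0.
Then y = a^k for some k with 1 ≤ k ≤ p.
Pump with i = 2: xy^2z = a^{2^p+k}. Since 1 ≤ k ≤ p < 2^p, we have 2^p < 2^p+k < 2^{p+1}, so 2^p+k is not a power of 2. So xy^2z ∉ L.
Contradiction. Therefore L is not regular.

a^{2^p+k}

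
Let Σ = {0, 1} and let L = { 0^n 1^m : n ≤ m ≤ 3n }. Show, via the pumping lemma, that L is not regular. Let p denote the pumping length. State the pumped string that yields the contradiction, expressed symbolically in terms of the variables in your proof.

0^{p+k} 1^p

Toward a contradiction, assume L is regular with pumping length p.
Take w = 0^p 1^p ∈ L (since p ≤ p ≤ 3p), with |w| = 2p ≥ p.
Write w = xyz as guaranteed by the lemma, with |xy| ≤ p and |y| ≥ 1.
The first p characters of w are 0's, so xy (and hence y) consists only of 0's. Write y = 0^k, 1 ≤ k ≤ p.
Pump with i = 2: xy^2z = 0^{p+k} 1^p. Now n = p+k > p = m, so the condition n ≤ m fails. Thus xy^2z ∉ L.
This is a contradiction; hence L is not regular.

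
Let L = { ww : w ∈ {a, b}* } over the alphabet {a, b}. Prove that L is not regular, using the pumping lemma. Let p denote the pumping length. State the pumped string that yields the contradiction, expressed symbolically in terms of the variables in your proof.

Toward a contradiction, assume L is regular with pumping length p.
Take w = a^p b^p a^p b^p = uu where u = a^pb^p; then w ∈ L and |w| = 4p ≥ p.
By the pumping lemma, w = xyz with |xy| ≤ p and |y| > 0.
Because |xy| ≤ p and w begins with p copies of a, we have y = a^k with 1 ≤ k ≤ p.
Pump with i = 2: xy^2z = a^{p+k} b^p a^p b^p, of length 4p+k. Suppose this equals vv. The string starts with a and ends with b, so v does too; thus the boundary between the two copies of v is a b→a transition. There is exactly one such transition, at position 2p+k, so |v| = 2p+k and |vv| = 4p+2k ≠ 4p+k since k ≥ 1. So xy^2z ∉ L.
This contradicts the pumping lemma, so L is not regular.

a^{p+k} b^p a^p b^p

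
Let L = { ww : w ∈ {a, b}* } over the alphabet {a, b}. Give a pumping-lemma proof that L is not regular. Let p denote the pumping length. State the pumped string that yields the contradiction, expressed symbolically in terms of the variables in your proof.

a^{p+k} b^p a^p b^p

Assume L is regular. Let p be the pumping length given by the pumping lemma.
Take w = a^p b^p a^p b^p = uu where u = a^pb^p; then w ∈ L and |w| = 4p ≥ p.
By the pumping lemma, w = xyz with |xy| ≤ p and |y| > 0.
Since the first p symbols of w are all a's and |xy| ≤ p, y lies entirely in the leading a-block: y = a^k for some k with 1 ≤ k ≤ p.
Pump with i = 2: xy^2z = a^{p+k} b^p a^p b^p, of length 4p+k. Suppose this equals vv. The string starts with a and ends with b, so v does too; thus the boundary between the two copies of v is a b→a transition. There is exactly one such transition, at position 2p+k, so |v| = 2p+k and |vv| = 4p+2k ≠ 4p+k since k ≥ 1. So xy^2z ∉ L.
Contradiction. Therefore L is not regular.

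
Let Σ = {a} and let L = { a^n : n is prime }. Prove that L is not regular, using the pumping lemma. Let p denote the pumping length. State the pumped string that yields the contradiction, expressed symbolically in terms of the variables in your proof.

Assume L is regular. Let p be the pumping length given by the pumping lemma.
Let q be a prime with q ≥ p+2 (infinitely many primes exist), and take w = a^q ∈ L with |w| = q ≥ p.
The pumping lemma gives a decomposition w = xyz where |xy| ≤ p and y is nonempty.
Then y = a^k for some k with 1 ≤ k ≤ p.
Since 1 ≤ k ≤ p, |xz| = q-k. Pump with i = q+1: |xy^{q+1}z| = (q-k)+(q+1)k = q+qk = q(1+k), which is composite (both factors ≥ 2). So xy^{q+1}z = a^{q(1+k)} ∉ L.
Contradiction. Therefore L is not regular.

a^{q(1+k)}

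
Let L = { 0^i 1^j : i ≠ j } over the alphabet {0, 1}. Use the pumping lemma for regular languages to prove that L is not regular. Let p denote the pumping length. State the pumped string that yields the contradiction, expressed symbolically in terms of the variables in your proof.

0^{p+p!} 1^{p+p!}

Assume L is regular; let p be its pumping constant.
Choose w = 0^p 1^{p+p!}. Since p ≠ p+p!, w ∈ L; and |w| ≥ p.
Write w = xyz as guaranteed by the lemma, with |xy| ≤ p and y is nonempty.
The first p characters of w are 0's, so xy (and hence y) consists only of 0's. Write y = 0^k, 1 ≤ k ≤ p.
Since 1 ≤ k ≤ p, k divides p!; set t = 1 + p!/k. Then xy^t z has p + (p!/k)·k = p + p! copies of 0. Now the 0-count equals the 1-count, so i ≠ j fails. So xy^t z = 0^{p+p!} 1^{p+p!} ∉ L.
This contradicts the pumping lemma, so L is not regular.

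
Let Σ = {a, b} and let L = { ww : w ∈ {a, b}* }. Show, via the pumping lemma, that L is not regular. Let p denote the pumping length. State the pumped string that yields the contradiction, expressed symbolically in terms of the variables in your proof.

Assume L is regular. Let p be the pumping length given by the pumping lemma.
Take w = a^p b^p a^p b^p = uu where u = a^pb^p; then w ∈ L and |w| = 4p ≥ p.
By the pumping lemma, w = xyz with |xy| ≤ p and |y| ≥ 1.
The first p characters of w are a's, so xy (and hence y) consists only of a's. Write y = a^k, 1 ≤ k ≤ p.
Pump with i = 2: xy^2z = a^{p+k} b^p a^p b^p, of length 4p+k. Suppose this equals vv. The string starts with a and ends with b, so v does too; thus the boundary between the two copies of v is a b→a transition. There is exactly one such transition, at position 2p+k, so |v| = 2p+k and |vv| = 4p+2k ≠ 4p+k since k ≥ 1. So xy^2z ∉ L.
Contradiction. Therefore L is not regular.

a^{p+k} b^p a^p b^p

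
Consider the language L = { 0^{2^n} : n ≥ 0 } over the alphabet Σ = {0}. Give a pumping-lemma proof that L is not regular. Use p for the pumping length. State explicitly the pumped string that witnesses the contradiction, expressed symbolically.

Toward a contradiction, assume L is regular with pumping length p.
Take w = 0^{2^p} ∈ L with |w| = 2^p ≥ p.
By the pumping lemma, w = xyz with |xy| ≤ p and |y| > 0.
Then y = 0^k for some k with 1 ≤ k ≤ p.
Pump with i = 2: xy^2z = 0^{2^p+k}. Since 1 ≤ k ≤ p < 2^p, we have 2^p < 2^p+k < 2^{p+1}, so 2^p+k is not a power of 2. So xy^2z ∉ L.
This is a contradiction; hence L is not regular.

0^{2^p+k}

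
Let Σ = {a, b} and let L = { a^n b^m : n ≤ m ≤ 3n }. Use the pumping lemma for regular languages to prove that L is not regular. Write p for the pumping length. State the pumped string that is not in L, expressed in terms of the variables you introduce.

Suppose for contradiction that L is regular, and let p be the pumping length.
Take w = a^p b^p ∈ L (since p ≤ p ≤ 3p), with |w| = 2p ≥ p.
The pumping lemma gives a decomposition w = xyz where |xy| ≤ p and |y| ≥ 1.
Since the first p symbols of w are all a's and |xy| ≤ p, y lies entirely in the leading a-block: y = a^k for some k with 1 ≤ k ≤ p.
Pump with i = 2: xy^2z = a^{p+k} b^p. Now n = p+k > p = m, so the condition n ≤ m fails. Thus xy^2z ∉ L.
This contradicts the pumping lemma, so L is not regular.

a^{p+k} b^p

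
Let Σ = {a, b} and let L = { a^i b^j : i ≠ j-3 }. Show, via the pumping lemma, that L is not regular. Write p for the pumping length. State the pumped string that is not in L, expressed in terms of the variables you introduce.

Assume L is regular; let p be its pumping constant.
Choose w = a^p b^{p+p!+3}. Since p ≠ (p+p!+3)-3 = p+p!, w ∈ L; and |w| ≥ p.
By the pumping lemma, w = xyz with |xy| ≤ p and |y| ≥ 1.
Since the first p symbols of w are all a's and |xy| ≤ p, y lies entirely in the leading a-block: y = a^k for some k with 1 ≤ k ≤ p.
Since 1 ≤ k ≤ p, k divides p!; set t = 1 + p!/k. Then xy^t z has p + (p!/k)·k = p + p! copies of a. Now the a-count is p+p! and (b-count)-3 = (p+p!+3)-3 = p+p!, so i ≠ j-3 fails. So xy^t z = a^{p+p!} b^{p+p!+3} ∉ L.
This is a contradiction; hence L is not regular.

a^{p+p!} b^{p+p!+3}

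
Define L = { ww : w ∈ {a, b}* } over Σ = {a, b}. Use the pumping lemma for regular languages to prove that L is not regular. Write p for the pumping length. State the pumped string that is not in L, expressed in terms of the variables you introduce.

a^{p+k} b^p a^p b^p

Toward a contradiction, assume L is regular with pumping length p.
Take w = a^p b^p a^p b^p = uu where u = a^pb^p; then w ∈ L and |w| = 4p ≥ p.
By the pumping lemma, w = xyz with |xy| ≤ p and |y| ≥ 1.
Since the first p symbols of w are all a's and |xy| ≤ p, y lies entirely in the leading a-block: y = a^k for some k with 1 ≤ k ≤ p.
Pump with i = 2: xy^2z = a^{p+k} b^p a^p b^p, of length 4p+k. Suppose this equals vv. The string starts with a and ends with b, so v does too; thus the boundary between the two copies of v is a b→a transition. There is exactly one such transition, at position 2p+k, so |v| = 2p+k and |vv| = 4p+2k ≠ 4p+k since k ≥ 1. So xy^2z ∉ L.
Contradiction. Therefore L is not regular.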